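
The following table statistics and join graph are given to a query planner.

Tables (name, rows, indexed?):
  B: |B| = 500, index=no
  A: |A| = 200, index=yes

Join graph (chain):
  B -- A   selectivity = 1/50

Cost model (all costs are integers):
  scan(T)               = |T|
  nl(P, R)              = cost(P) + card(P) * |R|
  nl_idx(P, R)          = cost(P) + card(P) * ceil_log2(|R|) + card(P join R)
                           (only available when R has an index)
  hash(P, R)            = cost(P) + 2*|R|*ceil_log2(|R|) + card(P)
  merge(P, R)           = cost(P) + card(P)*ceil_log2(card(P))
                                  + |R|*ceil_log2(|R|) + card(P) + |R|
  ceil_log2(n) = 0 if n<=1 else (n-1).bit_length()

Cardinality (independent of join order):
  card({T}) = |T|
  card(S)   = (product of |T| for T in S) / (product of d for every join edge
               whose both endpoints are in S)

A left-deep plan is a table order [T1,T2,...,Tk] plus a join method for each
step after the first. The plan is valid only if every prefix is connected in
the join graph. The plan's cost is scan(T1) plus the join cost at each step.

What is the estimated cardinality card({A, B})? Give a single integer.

2000

Tables in S: A(200), B(500)
Edges inside S: B-A(d=50)
numerator = 200 * 500 = 100000
denominator = 50 = 50
card(S) = 100000 / 50 = 2000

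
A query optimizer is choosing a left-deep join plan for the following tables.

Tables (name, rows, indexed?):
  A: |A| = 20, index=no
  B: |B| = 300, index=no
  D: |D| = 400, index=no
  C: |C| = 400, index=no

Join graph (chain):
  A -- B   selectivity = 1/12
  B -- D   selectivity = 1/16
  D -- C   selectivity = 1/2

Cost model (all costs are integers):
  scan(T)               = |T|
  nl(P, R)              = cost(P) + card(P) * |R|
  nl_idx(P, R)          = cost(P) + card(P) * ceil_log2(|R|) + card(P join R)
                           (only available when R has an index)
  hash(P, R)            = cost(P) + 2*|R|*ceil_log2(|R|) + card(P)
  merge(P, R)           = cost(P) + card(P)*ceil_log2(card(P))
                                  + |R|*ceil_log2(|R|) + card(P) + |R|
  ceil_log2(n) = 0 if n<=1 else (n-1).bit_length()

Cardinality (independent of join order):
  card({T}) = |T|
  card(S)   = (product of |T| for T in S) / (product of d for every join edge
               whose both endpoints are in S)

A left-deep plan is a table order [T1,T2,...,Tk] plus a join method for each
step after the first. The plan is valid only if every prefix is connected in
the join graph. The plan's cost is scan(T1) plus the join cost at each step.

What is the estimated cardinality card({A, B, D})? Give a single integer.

Tables in S: A(20), B(300), D(400)
Edges inside S: A-B(d=12), B-D(d=16)
numerator = 20 * 300 * 400 = 2400000
denominator = 12 * 16 = 192
card(S) = 2400000 / 192 = 12500

12500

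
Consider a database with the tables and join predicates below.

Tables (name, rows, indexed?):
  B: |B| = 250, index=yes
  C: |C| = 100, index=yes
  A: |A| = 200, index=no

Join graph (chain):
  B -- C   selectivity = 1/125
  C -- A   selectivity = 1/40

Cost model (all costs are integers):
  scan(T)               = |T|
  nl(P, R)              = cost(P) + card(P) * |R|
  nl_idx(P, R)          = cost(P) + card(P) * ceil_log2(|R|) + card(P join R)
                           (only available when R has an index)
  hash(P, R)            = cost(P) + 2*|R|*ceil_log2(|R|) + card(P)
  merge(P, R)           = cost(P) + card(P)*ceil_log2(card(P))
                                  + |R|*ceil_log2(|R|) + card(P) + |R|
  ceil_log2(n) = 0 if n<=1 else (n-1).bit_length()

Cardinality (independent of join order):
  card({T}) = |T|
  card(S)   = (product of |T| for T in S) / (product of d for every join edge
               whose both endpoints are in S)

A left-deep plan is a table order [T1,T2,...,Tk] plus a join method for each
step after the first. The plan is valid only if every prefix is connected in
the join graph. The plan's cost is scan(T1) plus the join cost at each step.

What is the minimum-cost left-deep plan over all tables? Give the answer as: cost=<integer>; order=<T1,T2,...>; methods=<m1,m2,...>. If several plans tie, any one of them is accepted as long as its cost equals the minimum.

cost=4500; order=C,B,A; methods=nl_idx,hash

Selinger DP (subsets sized 1..n):
  {B}: scan cost=250, card=250
  {C}: scan cost=100, card=100
  {A}: scan cost=200, card=200
  {BC}: card=200; try (B,nl_idx)→1100, (C,hash)→1900, (C,nl_idx)→2200, (B,merge)→3150, (C,merge)→3300, (B,hash)→4200 …(+2); best=1100 via (B,nl_idx)
  {AC}: card=500; try (C,hash)→1800, (C,nl_idx)→2100, (A,merge)→2700, (C,merge)→2800, (A,hash)→3400, (A,nl)→20100 …(+1); best=1800 via (C,hash)
  {ABC}: card=1000; try (A,hash)→4500, (A,merge)→4700, (B,hash)→6300, (B,nl_idx)→6800, (B,merge)→9050, (A,nl)→41100 …(+1); best=4500 via (A,hash)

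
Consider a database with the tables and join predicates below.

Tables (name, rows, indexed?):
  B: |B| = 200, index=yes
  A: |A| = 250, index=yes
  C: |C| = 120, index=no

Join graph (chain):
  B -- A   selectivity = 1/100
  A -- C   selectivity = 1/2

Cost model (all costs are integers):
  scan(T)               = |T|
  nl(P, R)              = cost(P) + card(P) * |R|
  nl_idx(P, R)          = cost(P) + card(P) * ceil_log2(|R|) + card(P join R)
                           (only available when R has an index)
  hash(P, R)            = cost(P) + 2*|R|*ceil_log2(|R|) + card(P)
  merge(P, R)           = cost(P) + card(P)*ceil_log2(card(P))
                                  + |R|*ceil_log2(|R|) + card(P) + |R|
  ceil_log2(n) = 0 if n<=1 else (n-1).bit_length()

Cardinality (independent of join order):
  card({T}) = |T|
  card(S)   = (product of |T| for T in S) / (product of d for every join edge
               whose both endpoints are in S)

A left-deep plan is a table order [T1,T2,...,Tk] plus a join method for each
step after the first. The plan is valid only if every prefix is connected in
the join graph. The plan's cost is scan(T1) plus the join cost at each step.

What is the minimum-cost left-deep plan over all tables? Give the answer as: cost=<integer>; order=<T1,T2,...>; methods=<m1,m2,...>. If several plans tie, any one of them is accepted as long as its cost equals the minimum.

Selinger DP (subsets sized 1..n):
  {B}: scan cost=200, card=200
  {A}: scan cost=250, card=250
  {C}: scan cost=120, card=120
  {AB}: card=500; try (A,nl_idx)→2300, (B,nl_idx)→2750, (B,hash)→3700, (A,merge)→4250, (B,merge)→4300, (A,hash)→4400 …(+2); best=2300 via (A,nl_idx)
  {AC}: card=15000; try (C,hash)→2180, (A,merge)→3330, (C,merge)→3460, (A,hash)→4240, (A,nl_idx)→16080, (A,nl)→30120 …(+1); best=2180 via (C,hash)
  {ABC}: card=30000; try (C,hash)→4480, (C,merge)→8260, (B,hash)→20380, (C,nl)→62300, (B,nl_idx)→152180, (B,merge)→228980 …(+1); best=4480 via (C,hash)

cost=4480; order=B,A,C; methods=nl_idx,hash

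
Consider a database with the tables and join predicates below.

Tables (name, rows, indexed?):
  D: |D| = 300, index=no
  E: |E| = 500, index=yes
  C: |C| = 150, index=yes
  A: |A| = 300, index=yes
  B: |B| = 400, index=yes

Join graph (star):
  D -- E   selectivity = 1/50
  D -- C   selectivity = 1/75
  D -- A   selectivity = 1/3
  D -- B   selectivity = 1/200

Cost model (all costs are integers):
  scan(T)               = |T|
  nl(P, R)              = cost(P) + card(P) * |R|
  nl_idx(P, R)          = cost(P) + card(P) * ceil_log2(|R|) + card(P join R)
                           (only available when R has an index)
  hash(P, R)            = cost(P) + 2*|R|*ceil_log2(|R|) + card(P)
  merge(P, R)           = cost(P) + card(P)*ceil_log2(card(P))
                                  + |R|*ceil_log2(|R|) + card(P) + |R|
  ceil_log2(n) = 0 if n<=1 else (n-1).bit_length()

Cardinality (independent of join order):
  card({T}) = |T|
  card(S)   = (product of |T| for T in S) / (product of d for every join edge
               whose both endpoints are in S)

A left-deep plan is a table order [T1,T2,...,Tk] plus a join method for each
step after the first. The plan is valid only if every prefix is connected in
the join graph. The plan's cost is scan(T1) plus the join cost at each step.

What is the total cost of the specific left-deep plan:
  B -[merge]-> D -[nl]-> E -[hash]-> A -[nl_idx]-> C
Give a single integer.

6318800

step 1: scan B: cost=400, card=400
step 2: join D via merge
    card(P join D) = 400*300/(200) = 600
    cost = 400 + 400*9 + 300*9 + 400 + 300 = 7400
step 3: join E via nl
    card(P join E) = 600*500/(50) = 6000
    cost = 7400 + 600*500 = 307400
step 4: join A via hash
    card(P join A) = 6000*300/(3) = 600000
    cost = 307400 + 2*300*9 + 6000 = 318800
step 5: join C via nl_idx
    card(P join C) = 600000*150/(75) = 1200000
    cost = 318800 + 600000*8 + 1200000 = 6318800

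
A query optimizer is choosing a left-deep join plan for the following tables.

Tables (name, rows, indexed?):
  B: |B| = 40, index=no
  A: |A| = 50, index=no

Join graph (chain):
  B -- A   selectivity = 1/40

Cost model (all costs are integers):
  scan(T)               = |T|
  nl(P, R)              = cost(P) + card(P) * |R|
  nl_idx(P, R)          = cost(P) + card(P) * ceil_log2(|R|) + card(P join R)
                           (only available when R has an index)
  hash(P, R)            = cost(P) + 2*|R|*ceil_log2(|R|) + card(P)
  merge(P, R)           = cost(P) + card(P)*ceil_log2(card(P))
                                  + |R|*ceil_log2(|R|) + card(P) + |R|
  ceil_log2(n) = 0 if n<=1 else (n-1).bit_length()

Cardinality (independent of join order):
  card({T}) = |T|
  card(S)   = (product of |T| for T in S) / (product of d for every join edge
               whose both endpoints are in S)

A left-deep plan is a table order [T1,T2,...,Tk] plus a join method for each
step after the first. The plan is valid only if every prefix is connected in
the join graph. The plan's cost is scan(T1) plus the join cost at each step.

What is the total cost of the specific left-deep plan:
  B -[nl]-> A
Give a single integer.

step 1: scan B: cost=40, card=40
step 2: join A via nl
    card(P join A) = 40*50/(40) = 50
    cost = 40 + 40*50 = 2040

2040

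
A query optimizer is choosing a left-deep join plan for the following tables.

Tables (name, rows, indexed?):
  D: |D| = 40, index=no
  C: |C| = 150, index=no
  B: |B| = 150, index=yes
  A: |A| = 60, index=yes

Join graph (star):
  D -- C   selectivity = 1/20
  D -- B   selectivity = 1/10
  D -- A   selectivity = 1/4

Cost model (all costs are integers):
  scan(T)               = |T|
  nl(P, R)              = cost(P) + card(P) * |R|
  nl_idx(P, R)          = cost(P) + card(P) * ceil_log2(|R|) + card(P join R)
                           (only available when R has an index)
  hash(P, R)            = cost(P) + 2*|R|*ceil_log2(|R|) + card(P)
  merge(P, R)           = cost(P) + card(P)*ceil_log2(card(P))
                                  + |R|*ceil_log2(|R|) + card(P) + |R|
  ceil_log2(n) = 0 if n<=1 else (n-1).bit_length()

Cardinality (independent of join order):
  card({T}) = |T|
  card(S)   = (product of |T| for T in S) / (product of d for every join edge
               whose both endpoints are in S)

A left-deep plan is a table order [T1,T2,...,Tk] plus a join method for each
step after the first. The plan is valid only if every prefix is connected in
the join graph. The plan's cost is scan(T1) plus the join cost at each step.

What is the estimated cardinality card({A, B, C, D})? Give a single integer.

Tables in S: A(60), B(150), C(150), D(40)
Edges inside S: D-C(d=20), D-B(d=10), D-A(d=4)
numerator = 60 * 150 * 150 * 40 = 54000000
denominator = 20 * 10 * 4 = 800
card(S) = 54000000 / 800 = 67500

67500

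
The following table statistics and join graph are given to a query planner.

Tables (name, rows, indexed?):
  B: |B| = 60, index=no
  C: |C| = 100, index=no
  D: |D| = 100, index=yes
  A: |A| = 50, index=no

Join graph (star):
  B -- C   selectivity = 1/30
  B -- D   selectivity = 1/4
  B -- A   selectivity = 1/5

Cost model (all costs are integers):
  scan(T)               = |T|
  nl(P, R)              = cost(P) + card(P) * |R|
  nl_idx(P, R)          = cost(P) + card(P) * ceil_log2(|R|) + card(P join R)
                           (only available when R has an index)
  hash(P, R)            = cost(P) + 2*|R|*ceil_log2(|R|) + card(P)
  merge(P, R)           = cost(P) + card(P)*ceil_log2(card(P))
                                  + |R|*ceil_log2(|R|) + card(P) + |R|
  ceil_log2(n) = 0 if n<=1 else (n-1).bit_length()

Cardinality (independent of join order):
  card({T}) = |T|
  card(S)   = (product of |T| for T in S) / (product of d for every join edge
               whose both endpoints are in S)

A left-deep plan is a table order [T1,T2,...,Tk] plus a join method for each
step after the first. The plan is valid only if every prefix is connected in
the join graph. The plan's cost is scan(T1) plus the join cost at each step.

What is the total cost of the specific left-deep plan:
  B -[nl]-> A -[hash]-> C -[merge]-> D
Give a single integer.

step 1: scan B: cost=60, card=60
step 2: join A via nl
    card(P join A) = 60*50/(5) = 600
    cost = 60 + 60*50 = 3060
step 3: join C via hash
    card(P join C) = 600*100/(30) = 2000
    cost = 3060 + 2*100*7 + 600 = 5060
step 4: join D via merge
    card(P join D) = 2000*100/(4) = 50000
    cost = 5060 + 2000*11 + 100*7 + 2000 + 100 = 29860

29860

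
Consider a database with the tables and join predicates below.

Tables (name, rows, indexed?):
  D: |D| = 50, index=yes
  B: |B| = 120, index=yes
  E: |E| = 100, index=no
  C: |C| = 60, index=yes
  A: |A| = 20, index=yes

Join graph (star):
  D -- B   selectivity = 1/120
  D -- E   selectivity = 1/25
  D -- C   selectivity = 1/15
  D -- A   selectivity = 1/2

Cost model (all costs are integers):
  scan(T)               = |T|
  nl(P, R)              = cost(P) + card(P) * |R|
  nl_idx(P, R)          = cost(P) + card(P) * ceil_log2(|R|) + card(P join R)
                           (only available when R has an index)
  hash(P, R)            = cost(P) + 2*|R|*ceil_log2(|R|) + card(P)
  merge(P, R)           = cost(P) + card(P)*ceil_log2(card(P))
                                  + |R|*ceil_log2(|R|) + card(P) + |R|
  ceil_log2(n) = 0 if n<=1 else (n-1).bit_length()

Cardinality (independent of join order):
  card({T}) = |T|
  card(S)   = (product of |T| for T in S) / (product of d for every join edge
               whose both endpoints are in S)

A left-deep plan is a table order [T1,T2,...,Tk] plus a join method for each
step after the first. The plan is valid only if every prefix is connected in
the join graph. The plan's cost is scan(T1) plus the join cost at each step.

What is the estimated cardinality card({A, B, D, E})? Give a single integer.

Tables in S: A(20), B(120), D(50), E(100)
Edges inside S: D-B(d=120), D-E(d=25), D-A(d=2)
numerator = 20 * 120 * 50 * 100 = 12000000
denominator = 120 * 25 * 2 = 6000
card(S) = 12000000 / 6000 = 2000

2000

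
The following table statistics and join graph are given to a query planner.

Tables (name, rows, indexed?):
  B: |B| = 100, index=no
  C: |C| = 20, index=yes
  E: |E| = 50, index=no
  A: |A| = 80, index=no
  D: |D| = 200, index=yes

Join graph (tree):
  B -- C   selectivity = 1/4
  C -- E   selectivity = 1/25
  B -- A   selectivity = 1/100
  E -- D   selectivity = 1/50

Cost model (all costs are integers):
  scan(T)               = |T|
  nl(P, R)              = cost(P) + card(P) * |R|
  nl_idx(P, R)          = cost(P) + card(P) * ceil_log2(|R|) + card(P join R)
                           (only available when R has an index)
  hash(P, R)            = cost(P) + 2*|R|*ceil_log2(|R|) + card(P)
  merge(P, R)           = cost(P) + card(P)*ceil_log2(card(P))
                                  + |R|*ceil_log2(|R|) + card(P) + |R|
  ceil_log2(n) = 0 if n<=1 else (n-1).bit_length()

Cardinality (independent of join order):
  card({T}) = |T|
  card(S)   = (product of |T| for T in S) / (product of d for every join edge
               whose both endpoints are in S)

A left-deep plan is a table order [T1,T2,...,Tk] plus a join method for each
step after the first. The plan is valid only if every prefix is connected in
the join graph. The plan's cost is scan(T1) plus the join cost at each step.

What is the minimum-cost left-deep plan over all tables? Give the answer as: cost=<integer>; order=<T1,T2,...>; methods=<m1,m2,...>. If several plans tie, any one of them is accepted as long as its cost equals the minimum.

Selinger DP (subsets sized 1..n):
  {B}: scan cost=100, card=100
  {C}: scan cost=20, card=20
  {E}: scan cost=50, card=50
  {A}: scan cost=80, card=80
  {D}: scan cost=200, card=200
  {BC}: card=500; try (C,hash)→400, (B,merge)→940, (C,merge)→1020, (C,nl_idx)→1100, (B,hash)→1440, (B,nl)→2020 …(+1); best=400 via (C,hash)
  {AB}: card=80; try (A,hash)→1320, (B,merge)→1520, (A,merge)→1540, (B,hash)→1560, (B,nl)→8080, (A,nl)→8100; best=1320 via (A,hash)
  {CE}: card=40; try (C,hash)→300, (C,nl_idx)→340, (E,merge)→490, (C,merge)→520, (E,hash)→640, (E,nl)→1020 …(+1); best=300 via (C,hash)
  {DE}: card=200; try (D,nl_idx)→650, (E,hash)→1000, (D,merge)→2200, (E,merge)→2350, (D,hash)→3300, (D,nl)→10050 …(+1); best=650 via (D,nl_idx)
  {BCE}: card=1000; try (B,merge)→1380, (E,hash)→1500, (B,hash)→1740, (B,nl)→4300, (E,merge)→5750, (E,nl)→25400; best=1380 via (B,merge)
  {ABC}: card=400; try (C,hash)→1600, (A,hash)→2020, (C,merge)→2080, (C,nl_idx)→2120, (C,nl)→2920, (A,merge)→6040 …(+1); best=1600 via (C,hash)
  {CDE}: card=160; try (D,nl_idx)→780, (C,hash)→1050, (C,nl_idx)→1810, (D,merge)→2380, (C,merge)→2570, (D,hash)→3540 …(+2); best=780 via (D,nl_idx)
  {ABCE}: card=800; try (E,hash)→2600, (A,hash)→3500, (E,merge)→5950, (A,merge)→13020, (E,nl)→21600, (A,nl)→81380; best=2600 via (E,hash)
  {BCDE}: card=4000; try (B,hash)→2340, (B,merge)→3020, (D,hash)→5580, (D,nl_idx)→13380, (D,merge)→14180, (B,nl)→16780 …(+1); best=2340 via (B,hash)
  {ABCDE}: card=3200; try (D,hash)→6600, (A,hash)→7460, (D,nl_idx)→12200, (D,merge)→13200, (A,merge)→54980, (D,nl)→162600 …(+1); best=6600 via (D,hash)

cost=6600; order=B,A,C,E,D; methods=hash,hash,hash,hash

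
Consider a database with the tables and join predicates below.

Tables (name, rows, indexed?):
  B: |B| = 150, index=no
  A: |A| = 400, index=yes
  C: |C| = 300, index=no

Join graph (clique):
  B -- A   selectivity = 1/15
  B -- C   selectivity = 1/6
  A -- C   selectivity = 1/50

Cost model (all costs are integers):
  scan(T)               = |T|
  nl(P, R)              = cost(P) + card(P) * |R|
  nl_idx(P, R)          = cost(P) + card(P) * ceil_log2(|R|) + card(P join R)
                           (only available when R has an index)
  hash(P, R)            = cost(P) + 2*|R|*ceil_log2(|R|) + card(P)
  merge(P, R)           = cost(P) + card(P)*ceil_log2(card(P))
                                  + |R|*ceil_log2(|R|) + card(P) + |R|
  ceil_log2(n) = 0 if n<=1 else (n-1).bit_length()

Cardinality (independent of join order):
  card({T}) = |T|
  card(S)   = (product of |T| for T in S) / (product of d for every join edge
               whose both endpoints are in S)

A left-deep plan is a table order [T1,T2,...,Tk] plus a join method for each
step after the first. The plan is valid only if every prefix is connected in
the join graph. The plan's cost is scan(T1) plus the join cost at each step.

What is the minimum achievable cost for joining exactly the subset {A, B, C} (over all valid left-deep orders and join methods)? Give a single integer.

Selinger DP over subsets of {A,B,C}:
  {B}: scan cost=150, card=150
  {A}: scan cost=400, card=400
  {C}: scan cost=300, card=300
  {AB}: card=4000; try (B,hash)→3200, (A,merge)→5500, (A,nl_idx)→5500, (B,merge)→5750, (A,hash)→7500, (A,nl)→60150 …(+1); best=3200 via (B,hash)
  {BC}: card=7500; try (B,hash)→3000, (C,merge)→4500, (B,merge)→4650, (C,hash)→5700, (C,nl)→45150, (B,nl)→45300; best=3000 via (B,hash)
  {AC}: card=2400; try (A,nl_idx)→5400, (C,hash)→6200, (A,merge)→7300, (C,merge)→7400, (A,hash)→7800, (A,nl)→120300 …(+1); best=5400 via (A,nl_idx)
  {ABC}: card=4000; try (B,hash)→10200, (C,hash)→12600, (A,hash)→17700, (B,merge)→37950, (C,merge)→58200, (A,nl_idx)→74500 …(+4); best=10200 via (B,hash)

10200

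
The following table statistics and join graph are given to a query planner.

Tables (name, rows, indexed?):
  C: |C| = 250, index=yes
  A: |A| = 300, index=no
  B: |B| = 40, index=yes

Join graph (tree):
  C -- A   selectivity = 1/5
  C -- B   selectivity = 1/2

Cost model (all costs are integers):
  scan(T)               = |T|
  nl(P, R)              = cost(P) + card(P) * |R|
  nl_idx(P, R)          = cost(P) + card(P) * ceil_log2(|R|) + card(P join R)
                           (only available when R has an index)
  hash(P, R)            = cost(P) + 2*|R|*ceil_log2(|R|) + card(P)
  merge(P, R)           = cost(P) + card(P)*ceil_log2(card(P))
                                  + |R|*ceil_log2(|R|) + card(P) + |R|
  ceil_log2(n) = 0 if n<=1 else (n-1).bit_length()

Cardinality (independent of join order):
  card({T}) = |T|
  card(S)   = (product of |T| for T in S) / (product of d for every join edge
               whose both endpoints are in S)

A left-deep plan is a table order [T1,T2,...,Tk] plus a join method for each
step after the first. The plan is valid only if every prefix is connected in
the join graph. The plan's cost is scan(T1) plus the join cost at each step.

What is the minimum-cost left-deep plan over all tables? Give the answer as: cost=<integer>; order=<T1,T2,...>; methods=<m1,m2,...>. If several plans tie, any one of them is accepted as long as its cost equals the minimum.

cost=11380; order=C,B,A; methods=hash,hash

Selinger DP (subsets sized 1..n):
  {C}: scan cost=250, card=250
  {A}: scan cost=300, card=300
  {B}: scan cost=40, card=40
  {AC}: card=15000; try (C,hash)→4600, (A,merge)→5500, (C,merge)→5550, (A,hash)→5900, (C,nl_idx)→17700, (A,nl)→75250 …(+1); best=4600 via (C,hash)
  {BC}: card=5000; try (B,hash)→980, (C,merge)→2570, (B,merge)→2780, (C,hash)→4080, (C,nl_idx)→5360, (B,nl_idx)→6750 …(+2); best=980 via (B,hash)
  {ABC}: card=300000; try (A,hash)→11380, (B,hash)→20080, (A,merge)→73980, (B,merge)→229880, (B,nl_idx)→394600, (B,nl)→604600 …(+1); best=11380 via (A,hash)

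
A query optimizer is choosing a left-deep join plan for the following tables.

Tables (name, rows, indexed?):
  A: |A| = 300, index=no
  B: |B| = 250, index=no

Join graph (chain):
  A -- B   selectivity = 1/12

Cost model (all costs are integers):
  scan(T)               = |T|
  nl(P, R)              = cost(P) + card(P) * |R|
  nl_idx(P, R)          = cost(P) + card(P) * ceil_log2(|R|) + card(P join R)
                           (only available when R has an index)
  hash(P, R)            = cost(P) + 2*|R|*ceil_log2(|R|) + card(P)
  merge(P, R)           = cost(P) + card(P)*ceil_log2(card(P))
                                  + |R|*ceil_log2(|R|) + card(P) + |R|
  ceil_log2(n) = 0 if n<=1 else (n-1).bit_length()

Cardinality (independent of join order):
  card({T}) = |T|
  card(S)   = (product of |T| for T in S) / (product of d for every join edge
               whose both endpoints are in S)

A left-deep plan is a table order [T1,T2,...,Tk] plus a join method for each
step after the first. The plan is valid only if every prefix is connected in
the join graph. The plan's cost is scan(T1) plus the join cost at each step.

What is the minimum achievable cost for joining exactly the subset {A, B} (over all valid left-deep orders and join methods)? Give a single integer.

Selinger DP over subsets of {A,B}:
  {A}: scan cost=300, card=300
  {B}: scan cost=250, card=250
  {AB}: card=6250; try (B,hash)→4600, (A,merge)→5500, (B,merge)→5550, (A,hash)→5900, (A,nl)→75250, (B,nl)→75300; best=4600 via (B,hash)

4600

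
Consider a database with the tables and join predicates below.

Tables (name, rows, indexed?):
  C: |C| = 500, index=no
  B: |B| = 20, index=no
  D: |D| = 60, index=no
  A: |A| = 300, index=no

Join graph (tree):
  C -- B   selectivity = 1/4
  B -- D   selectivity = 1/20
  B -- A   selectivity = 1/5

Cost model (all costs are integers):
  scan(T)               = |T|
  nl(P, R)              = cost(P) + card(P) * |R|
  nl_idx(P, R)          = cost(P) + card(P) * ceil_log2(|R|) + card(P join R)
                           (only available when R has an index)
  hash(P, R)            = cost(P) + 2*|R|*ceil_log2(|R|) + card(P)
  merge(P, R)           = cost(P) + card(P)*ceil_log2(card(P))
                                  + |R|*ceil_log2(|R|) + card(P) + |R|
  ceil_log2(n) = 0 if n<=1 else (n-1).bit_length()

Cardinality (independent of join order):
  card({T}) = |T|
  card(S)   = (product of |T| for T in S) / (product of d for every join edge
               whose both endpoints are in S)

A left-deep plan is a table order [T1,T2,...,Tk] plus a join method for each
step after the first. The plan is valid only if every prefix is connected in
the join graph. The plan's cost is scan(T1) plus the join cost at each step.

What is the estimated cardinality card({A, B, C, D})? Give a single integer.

Tables in S: A(300), B(20), C(500), D(60)
Edges inside S: C-B(d=4), B-D(d=20), B-A(d=5)
numerator = 300 * 20 * 500 * 60 = 180000000
denominator = 4 * 20 * 5 = 400
card(S) = 180000000 / 400 = 450000

450000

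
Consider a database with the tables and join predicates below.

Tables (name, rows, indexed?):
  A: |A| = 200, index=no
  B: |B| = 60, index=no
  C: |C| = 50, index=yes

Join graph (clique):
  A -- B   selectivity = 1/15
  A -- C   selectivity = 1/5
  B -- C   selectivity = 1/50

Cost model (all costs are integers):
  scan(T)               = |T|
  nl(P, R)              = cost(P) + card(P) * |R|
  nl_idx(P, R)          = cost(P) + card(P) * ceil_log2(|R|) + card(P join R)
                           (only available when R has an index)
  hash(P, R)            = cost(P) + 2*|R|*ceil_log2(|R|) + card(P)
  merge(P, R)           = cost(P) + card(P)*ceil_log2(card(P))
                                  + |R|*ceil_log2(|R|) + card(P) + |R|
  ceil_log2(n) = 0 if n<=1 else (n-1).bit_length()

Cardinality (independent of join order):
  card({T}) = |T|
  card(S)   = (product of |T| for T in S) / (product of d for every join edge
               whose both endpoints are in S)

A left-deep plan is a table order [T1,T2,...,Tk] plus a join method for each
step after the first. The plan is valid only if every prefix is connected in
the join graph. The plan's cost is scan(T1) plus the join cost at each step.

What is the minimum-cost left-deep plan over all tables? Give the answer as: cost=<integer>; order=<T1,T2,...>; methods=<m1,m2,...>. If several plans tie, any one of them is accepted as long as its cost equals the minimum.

cost=2520; order=A,B,C; methods=hash,hash

Selinger DP (subsets sized 1..n):
  {A}: scan cost=200, card=200
  {B}: scan cost=60, card=60
  {C}: scan cost=50, card=50
  {AB}: card=800; try (B,hash)→1120, (A,merge)→2280, (B,merge)→2420, (A,hash)→3320, (A,nl)→12060, (B,nl)→12200; best=1120 via (B,hash)
  {AC}: card=2000; try (C,hash)→1000, (A,merge)→2200, (C,merge)→2350, (A,hash)→3300, (C,nl_idx)→3400, (A,nl)→10050 …(+1); best=1000 via (C,hash)
  {BC}: card=60; try (C,nl_idx)→480, (C,hash)→720, (B,hash)→820, (B,merge)→820, (C,merge)→830, (B,nl)→3050 …(+1); best=480 via (C,nl_idx)
  {ABC}: card=160; try (C,hash)→2520, (A,merge)→2700, (B,hash)→3720, (A,hash)→3740, (C,nl_idx)→6080, (C,merge)→10270 …(+4); best=2520 via (C,hash)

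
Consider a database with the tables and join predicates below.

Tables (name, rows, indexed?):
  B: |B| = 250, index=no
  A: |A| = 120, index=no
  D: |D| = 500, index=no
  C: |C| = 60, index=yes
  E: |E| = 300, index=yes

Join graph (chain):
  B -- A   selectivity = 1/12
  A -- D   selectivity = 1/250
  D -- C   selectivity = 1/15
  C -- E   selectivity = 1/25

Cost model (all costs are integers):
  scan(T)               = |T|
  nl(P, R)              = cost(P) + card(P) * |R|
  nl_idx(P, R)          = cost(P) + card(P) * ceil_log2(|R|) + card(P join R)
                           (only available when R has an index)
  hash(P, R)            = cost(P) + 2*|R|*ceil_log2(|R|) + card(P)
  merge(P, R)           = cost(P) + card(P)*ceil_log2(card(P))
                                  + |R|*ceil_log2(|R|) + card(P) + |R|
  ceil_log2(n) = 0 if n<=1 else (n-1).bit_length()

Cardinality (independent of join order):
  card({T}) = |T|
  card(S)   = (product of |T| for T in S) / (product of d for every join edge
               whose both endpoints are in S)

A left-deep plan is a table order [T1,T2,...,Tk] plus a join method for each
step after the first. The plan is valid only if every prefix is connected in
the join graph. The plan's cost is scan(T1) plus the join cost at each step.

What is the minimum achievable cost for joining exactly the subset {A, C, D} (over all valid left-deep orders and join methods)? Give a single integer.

3640

Selinger DP over subsets of {A,C,D}:
  {A}: scan cost=120, card=120
  {D}: scan cost=500, card=500
  {C}: scan cost=60, card=60
  {AD}: card=240; try (A,hash)→2680, (D,merge)→6080, (A,merge)→6460, (D,hash)→9240, (D,nl)→60120, (A,nl)→60500; best=2680 via (A,hash)
  {CD}: card=2000; try (C,hash)→1720, (D,merge)→5480, (C,nl_idx)→5500, (C,merge)→5920, (D,hash)→9120, (D,nl)→30060 …(+1); best=1720 via (C,hash)
  {ACD}: card=960; try (C,hash)→3640, (C,nl_idx)→5080, (C,merge)→5260, (A,hash)→5400, (C,nl)→17080, (A,merge)→26680 …(+1); best=3640 via (C,hash)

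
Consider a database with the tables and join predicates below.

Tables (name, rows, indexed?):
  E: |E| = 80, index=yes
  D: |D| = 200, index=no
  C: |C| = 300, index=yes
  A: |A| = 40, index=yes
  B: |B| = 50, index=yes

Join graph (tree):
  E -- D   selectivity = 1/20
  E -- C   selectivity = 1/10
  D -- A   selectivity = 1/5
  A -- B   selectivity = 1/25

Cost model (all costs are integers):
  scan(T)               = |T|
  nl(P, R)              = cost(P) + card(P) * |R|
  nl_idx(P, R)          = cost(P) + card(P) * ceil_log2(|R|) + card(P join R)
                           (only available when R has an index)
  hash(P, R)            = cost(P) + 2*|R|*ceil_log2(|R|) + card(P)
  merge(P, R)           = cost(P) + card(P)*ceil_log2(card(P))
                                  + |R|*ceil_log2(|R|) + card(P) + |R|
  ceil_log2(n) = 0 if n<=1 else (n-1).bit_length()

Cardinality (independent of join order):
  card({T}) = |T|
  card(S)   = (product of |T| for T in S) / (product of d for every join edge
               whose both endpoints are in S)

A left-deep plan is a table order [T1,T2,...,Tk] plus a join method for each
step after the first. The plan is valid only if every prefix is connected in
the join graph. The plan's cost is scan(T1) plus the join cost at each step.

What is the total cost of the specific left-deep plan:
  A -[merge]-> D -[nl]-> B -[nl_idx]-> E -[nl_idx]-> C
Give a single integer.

616520

step 1: scan A: cost=40, card=40
step 2: join D via merge
    card(P join D) = 40*200/(5) = 1600
    cost = 40 + 40*6 + 200*8 + 40 + 200 = 2120
step 3: join B via nl
    card(P join B) = 1600*50/(25) = 3200
    cost = 2120 + 1600*50 = 82120
step 4: join E via nl_idx
    card(P join E) = 3200*80/(20) = 12800
    cost = 82120 + 3200*7 + 12800 = 117320
step 5: join C via nl_idx
    card(P join C) = 12800*300/(10) = 384000
    cost = 117320 + 12800*9 + 384000 = 616520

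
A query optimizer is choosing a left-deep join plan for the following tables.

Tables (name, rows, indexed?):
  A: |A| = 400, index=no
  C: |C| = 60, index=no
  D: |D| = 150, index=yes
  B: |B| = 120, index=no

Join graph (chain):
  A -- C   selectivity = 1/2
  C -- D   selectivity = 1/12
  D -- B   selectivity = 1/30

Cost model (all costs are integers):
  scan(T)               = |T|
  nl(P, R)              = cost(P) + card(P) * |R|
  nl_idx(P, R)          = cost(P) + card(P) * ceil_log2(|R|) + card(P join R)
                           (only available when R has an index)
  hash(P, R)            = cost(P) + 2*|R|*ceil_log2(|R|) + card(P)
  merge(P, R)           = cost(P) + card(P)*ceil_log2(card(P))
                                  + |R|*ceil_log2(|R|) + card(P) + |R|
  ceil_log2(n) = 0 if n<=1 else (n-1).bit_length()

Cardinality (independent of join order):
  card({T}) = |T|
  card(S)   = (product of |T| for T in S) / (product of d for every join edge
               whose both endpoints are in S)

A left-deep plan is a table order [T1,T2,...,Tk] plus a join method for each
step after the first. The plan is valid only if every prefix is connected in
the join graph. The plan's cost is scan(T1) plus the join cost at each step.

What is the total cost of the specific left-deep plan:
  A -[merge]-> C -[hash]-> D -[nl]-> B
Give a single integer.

18019220

step 1: scan A: cost=400, card=400
step 2: join C via merge
    card(P join C) = 400*60/(2) = 12000
    cost = 400 + 400*9 + 60*6 + 400 + 60 = 4820
step 3: join D via hash
    card(P join D) = 12000*150/(12) = 150000
    cost = 4820 + 2*150*8 + 12000 = 19220
step 4: join B via nl
    card(P join B) = 150000*120/(30) = 600000
    cost = 19220 + 150000*120 = 18019220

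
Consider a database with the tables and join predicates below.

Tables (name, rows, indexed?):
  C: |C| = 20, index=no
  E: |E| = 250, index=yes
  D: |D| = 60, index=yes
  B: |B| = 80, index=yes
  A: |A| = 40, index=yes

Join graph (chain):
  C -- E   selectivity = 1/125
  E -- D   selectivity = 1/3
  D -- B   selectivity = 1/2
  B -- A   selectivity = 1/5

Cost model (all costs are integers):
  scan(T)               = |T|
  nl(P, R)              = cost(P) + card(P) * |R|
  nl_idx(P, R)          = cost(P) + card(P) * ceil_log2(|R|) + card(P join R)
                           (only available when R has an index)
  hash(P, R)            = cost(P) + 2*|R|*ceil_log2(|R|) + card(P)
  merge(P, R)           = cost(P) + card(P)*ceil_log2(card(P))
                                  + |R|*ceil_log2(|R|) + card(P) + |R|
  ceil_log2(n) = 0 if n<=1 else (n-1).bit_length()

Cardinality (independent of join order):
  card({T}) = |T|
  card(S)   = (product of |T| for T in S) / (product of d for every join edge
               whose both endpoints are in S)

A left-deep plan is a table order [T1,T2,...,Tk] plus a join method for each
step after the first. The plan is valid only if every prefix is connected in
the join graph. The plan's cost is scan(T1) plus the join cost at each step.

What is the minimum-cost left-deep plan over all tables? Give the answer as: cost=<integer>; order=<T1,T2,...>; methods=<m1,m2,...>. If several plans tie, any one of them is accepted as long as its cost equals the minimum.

Selinger DP (subsets sized 1..n):
  {C}: scan cost=20, card=20
  {E}: scan cost=250, card=250
  {D}: scan cost=60, card=60
  {B}: scan cost=80, card=80
  {A}: scan cost=40, card=40
  {CE}: card=40; try (E,nl_idx)→220, (C,hash)→700, (E,merge)→2390, (C,merge)→2620, (E,hash)→4040, (E,nl)→5020 …(+1); best=220 via (E,nl_idx)
  {DE}: card=5000; try (D,hash)→1220, (E,merge)→2730, (D,merge)→2920, (E,hash)→4120, (E,nl_idx)→5540, (D,nl_idx)→6750 …(+2); best=1220 via (D,hash)
  {BD}: card=2400; try (D,hash)→880, (B,merge)→1120, (D,merge)→1140, (B,hash)→1240, (B,nl_idx)→2880, (D,nl_idx)→2960 …(+2); best=880 via (D,hash)
  {AB}: card=640; try (A,hash)→640, (B,merge)→960, (B,nl_idx)→960, (A,merge)→1000, (B,hash)→1200, (A,nl_idx)→1200 …(+2); best=640 via (A,hash)
  {CDE}: card=800; try (D,merge)→920, (D,hash)→980, (D,nl_idx)→1260, (D,nl)→2620, (C,hash)→6420, (C,merge)→71340 …(+1); best=920 via (D,merge)
  {BDE}: card=200000; try (E,hash)→7280, (B,hash)→7340, (E,merge)→34330, (B,merge)→71860, (E,nl_idx)→220080, (B,nl_idx)→236220 …(+2); best=7280 via (E,hash)
  {ABD}: card=19200; try (D,hash)→2000, (A,hash)→3760, (D,merge)→8100, (D,nl_idx)→23680, (A,merge)→32360, (A,nl_idx)→34480 …(+2); best=2000 via (D,hash)
  {BCDE}: card=32000; try (B,hash)→2840, (B,merge)→10360, (B,nl_idx)→38520, (B,nl)→64920, (C,hash)→207480, (C,merge)→3807400 …(+1); best=2840 via (B,hash)
  {ABDE}: card=1600000; try (E,hash)→25200, (A,hash)→207760, (E,merge)→311450, (E,nl_idx)→1755600, (A,nl_idx)→2807280, (A,merge)→3807560 …(+2); best=25200 via (E,hash)
  {ABCDE}: card=256000; try (A,hash)→35320, (A,nl_idx)→450840, (A,merge)→515120, (A,nl)→1282840, (C,hash)→1625400, (C,nl)→32025200 …(+1); best=35320 via (A,hash)

cost=35320; order=C,E,D,B,A; methods=nl_idx,merge,hash,hash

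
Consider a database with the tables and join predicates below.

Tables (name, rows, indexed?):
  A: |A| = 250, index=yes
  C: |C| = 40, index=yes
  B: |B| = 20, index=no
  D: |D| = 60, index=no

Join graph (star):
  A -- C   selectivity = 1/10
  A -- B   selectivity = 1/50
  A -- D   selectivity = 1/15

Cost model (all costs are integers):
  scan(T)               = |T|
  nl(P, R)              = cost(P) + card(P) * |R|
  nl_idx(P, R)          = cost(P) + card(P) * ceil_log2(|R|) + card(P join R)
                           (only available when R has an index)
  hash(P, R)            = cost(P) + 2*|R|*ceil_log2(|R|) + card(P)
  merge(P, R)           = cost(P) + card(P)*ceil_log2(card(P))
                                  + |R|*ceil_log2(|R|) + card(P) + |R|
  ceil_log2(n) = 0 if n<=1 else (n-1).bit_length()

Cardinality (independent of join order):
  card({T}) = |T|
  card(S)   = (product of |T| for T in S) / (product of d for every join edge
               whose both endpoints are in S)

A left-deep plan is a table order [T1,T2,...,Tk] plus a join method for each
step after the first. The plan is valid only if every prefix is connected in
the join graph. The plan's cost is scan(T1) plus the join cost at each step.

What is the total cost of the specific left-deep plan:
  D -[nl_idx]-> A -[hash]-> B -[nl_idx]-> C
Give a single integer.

step 1: scan D: cost=60, card=60
step 2: join A via nl_idx
    card(P join A) = 60*250/(15) = 1000
    cost = 60 + 60*8 + 1000 = 1540
step 3: join B via hash
    card(P join B) = 1000*20/(50) = 400
    cost = 1540 + 2*20*5 + 1000 = 2740
step 4: join C via nl_idx
    card(P join C) = 400*40/(10) = 1600
    cost = 2740 + 400*6 + 1600 = 6740

6740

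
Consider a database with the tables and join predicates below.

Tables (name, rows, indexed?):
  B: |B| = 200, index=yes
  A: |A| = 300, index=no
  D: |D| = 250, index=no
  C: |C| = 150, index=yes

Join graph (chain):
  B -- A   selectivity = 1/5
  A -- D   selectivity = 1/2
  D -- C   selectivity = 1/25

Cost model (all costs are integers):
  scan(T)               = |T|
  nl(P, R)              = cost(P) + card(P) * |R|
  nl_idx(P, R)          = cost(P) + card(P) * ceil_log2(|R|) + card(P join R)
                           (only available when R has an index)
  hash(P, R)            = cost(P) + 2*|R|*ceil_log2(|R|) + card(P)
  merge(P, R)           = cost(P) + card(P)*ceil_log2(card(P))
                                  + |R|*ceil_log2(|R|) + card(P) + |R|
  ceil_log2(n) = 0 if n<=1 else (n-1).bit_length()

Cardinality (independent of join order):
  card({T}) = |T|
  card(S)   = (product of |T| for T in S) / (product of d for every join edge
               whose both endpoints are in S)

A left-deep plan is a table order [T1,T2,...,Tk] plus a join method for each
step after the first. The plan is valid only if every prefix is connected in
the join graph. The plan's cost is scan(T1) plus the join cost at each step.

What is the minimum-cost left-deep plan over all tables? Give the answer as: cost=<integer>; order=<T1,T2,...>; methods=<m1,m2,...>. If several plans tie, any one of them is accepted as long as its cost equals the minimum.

Selinger DP (subsets sized 1..n):
  {B}: scan cost=200, card=200
  {A}: scan cost=300, card=300
  {D}: scan cost=250, card=250
  {C}: scan cost=150, card=150
  {AB}: card=12000; try (B,hash)→3800, (A,merge)→5000, (B,merge)→5100, (A,hash)→5800, (B,nl_idx)→14700, (A,nl)→60200 …(+1); best=3800 via (B,hash)
  {AD}: card=37500; try (D,hash)→4600, (A,merge)→5500, (D,merge)→5550, (A,hash)→5900, (A,nl)→75250, (D,nl)→75300; best=4600 via (D,hash)
  {CD}: card=1500; try (C,hash)→2900, (D,merge)→3750, (C,nl_idx)→3750, (C,merge)→3850, (D,hash)→4300, (D,nl)→37650 …(+1); best=2900 via (C,hash)
  {ABD}: card=1500000; try (D,hash)→19800, (B,hash)→45300, (D,merge)→186050, (B,merge)→643900, (B,nl_idx)→1804600, (D,nl)→3003800 …(+1); best=19800 via (D,hash)
  {ACD}: card=225000; try (A,hash)→9800, (A,merge)→23900, (C,hash)→44500, (A,nl)→452900, (C,nl_idx)→529600, (C,merge)→643450 …(+1); best=9800 via (A,hash)
  {ABCD}: card=9000000; try (B,hash)→238000, (C,hash)→1522200, (B,merge)→4286600, (B,nl_idx)→10809800, (C,nl_idx)→21019800, (C,merge)→33021150 …(+2); best=238000 via (B,hash)

cost=238000; order=D,C,A,B; methods=hash,hash,hash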